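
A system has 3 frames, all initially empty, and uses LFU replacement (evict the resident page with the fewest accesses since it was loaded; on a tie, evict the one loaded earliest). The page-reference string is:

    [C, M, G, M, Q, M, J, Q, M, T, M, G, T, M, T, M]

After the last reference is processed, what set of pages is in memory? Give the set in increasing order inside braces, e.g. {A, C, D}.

C -> fault, frames (C)
M -> fault, frames (C M)
G -> fault, frames (C M G)
M -> hit
Q -> fault, evict C, frames (M G Q)
M -> hit
J -> fault, evict G, frames (M Q J)
Q -> hit
M -> hit
T -> fault, evict J, frames (M Q T)
M -> hit
G -> fault, evict T, frames (M Q G)
T -> fault, evict G, frames (M Q T)
M -> hit
T -> hit
M -> hit

{M, Q, T}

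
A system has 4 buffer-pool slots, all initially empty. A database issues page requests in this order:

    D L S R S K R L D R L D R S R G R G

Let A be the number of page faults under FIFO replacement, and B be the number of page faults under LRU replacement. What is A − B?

2

Under FIFO: F F F F . F . . F . F . . F F F . . → 10 faults.
Under LRU: F F F F . F . . F . . . . F . F . . → 8 faults.
A − B = 10 − 8 = 2.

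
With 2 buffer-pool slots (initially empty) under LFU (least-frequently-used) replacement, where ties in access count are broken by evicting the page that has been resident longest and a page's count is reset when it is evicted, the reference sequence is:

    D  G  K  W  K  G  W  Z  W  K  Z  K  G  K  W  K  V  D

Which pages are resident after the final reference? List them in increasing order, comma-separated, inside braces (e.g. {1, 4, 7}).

{D, K}

D → miss, frames (D)
G → miss, frames (D G)
K → miss, evict D, frames (G K)
W → miss, evict G, frames (K W)
K → hit
G → miss, evict W, frames (K G)
W → miss, evict G, frames (K W)
Z → miss, evict W, frames (K Z)
W → miss, evict Z, frames (K W)
K → hit
Z → miss, evict W, frames (K Z)
K → hit
G → miss, evict Z, frames (K G)
K → hit
W → miss, evict G, frames (K W)
K → hit
V → miss, evict W, frames (K V)
D → miss, evict V, frames (K D)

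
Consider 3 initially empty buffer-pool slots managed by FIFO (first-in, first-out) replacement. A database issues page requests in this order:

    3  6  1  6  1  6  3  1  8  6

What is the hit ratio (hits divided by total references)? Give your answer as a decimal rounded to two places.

3 -> fault, frames [3]
6 -> fault, frames [3, 6]
1 -> fault, frames [3, 6, 1]
6 -> hit
1 -> hit
6 -> hit
3 -> hit
1 -> hit
8 -> fault, evict 3, frames [6, 1, 8]
6 -> hit
Hits: 6 of 10 references → 6/10 = 0.6000.

0.60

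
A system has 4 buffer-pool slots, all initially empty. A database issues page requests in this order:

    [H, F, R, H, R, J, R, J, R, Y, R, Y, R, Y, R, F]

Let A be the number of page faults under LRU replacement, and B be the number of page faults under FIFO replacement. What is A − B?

Under LRU: F F F . . F . . . F . . . . . F → 6 faults.
Under FIFO: F F F . . F . . . F . . . . . . → 5 faults.
A − B = 6 − 5 = 1.

1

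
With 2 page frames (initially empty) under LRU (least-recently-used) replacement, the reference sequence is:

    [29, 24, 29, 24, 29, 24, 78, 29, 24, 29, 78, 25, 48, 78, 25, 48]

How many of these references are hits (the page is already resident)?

5

29: fault, frames {29}
24: fault, frames {29,24}
29: hit
24: hit
29: hit
24: hit
78: fault, evict 29, frames {24,78}
29: fault, evict 24, frames {78,29}
24: fault, evict 78, frames {29,24}
29: hit
78: fault, evict 24, frames {29,78}
25: fault, evict 29, frames {78,25}
48: fault, evict 78, frames {25,48}
78: fault, evict 25, frames {48,78}
25: fault, evict 48, frames {78,25}
48: fault, evict 78, frames {25,48}
Hits: 5.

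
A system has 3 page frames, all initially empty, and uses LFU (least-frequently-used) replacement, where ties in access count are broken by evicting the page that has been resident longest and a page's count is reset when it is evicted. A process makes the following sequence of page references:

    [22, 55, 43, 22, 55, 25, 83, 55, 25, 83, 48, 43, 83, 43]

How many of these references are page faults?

22: fault, frames [22]
55: fault, frames [22, 55]
43: fault, frames [22, 55, 43]
22: hit
55: hit
25: fault, evict 43, frames [22, 55, 25]
83: fault, evict 25, frames [22, 55, 83]
55: hit
25: fault, evict 83, frames [22, 55, 25]
83: fault, evict 25, frames [22, 55, 83]
48: fault, evict 83, frames [22, 55, 48]
43: fault, evict 48, frames [22, 55, 43]
83: fault, evict 43, frames [22, 55, 83]
43: fault, evict 83, frames [22, 55, 43]
Page faults: 11.

11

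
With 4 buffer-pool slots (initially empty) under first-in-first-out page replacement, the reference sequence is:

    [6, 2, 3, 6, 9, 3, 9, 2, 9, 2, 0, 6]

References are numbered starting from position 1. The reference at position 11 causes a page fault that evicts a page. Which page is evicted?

pos 1: 6: miss, frames (6)
pos 2: 2: miss, frames (6 2)
pos 3: 3: miss, frames (6 2 3)
pos 4: 6: hit
pos 5: 9: miss, frames (6 2 3 9)
pos 6: 3: hit
pos 7: 9: hit
pos 8: 2: hit
pos 9: 9: hit
pos 10: 2: hit
pos 11: 0: miss, evict 6, frames (2 3 9 0)
At position 11, page 6 is evicted.

6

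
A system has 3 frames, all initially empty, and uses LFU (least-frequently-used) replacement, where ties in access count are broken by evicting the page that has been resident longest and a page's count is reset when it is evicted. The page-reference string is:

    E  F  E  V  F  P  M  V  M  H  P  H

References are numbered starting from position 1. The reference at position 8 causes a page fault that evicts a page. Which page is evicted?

M

pos 1: E -> miss, frames (E)
pos 2: F -> miss, frames (E F)
pos 3: E -> hit
pos 4: V -> miss, frames (E F V)
pos 5: F -> hit
pos 6: P -> miss, evict V, frames (E F P)
pos 7: M -> miss, evict P, frames (E F M)
pos 8: V -> miss, evict M, frames (E F V)
At position 8, page M is evicted.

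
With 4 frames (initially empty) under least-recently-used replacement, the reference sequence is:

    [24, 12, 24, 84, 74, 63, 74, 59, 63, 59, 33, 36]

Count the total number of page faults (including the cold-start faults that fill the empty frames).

24 -> miss, frames [24]
12 -> miss, frames [24, 12]
24 -> hit
84 -> miss, frames [12, 24, 84]
74 -> miss, frames [12, 24, 84, 74]
63 -> miss, evict 12, frames [24, 84, 74, 63]
74 -> hit
59 -> miss, evict 24, frames [84, 63, 74, 59]
63 -> hit
59 -> hit
33 -> miss, evict 84, frames [74, 63, 59, 33]
36 -> miss, evict 74, frames [63, 59, 33, 36]
Page faults: 8.

8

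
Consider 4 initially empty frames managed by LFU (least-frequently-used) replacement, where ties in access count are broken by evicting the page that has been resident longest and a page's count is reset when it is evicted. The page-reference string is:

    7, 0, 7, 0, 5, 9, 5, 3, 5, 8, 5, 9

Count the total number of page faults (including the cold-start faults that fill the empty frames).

7

7 -> fault, frames [7]
0 -> fault, frames [7, 0]
7 -> hit
0 -> hit
5 -> fault, frames [7, 0, 5]
9 -> fault, frames [7, 0, 5, 9]
5 -> hit
3 -> fault, evict 9, frames [7, 0, 5, 3]
5 -> hit
8 -> fault, evict 3, frames [7, 0, 5, 8]
5 -> hit
9 -> fault, evict 8, frames [7, 0, 5, 9]
Page faults: 7.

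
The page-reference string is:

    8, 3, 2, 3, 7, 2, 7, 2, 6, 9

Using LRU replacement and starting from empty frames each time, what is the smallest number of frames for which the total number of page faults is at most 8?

f=1: 10 faults
f=2: 7 faults
f=3: 6 faults
f=4: 6 faults
f=5: 6 faults
f=6: 6 faults
Smallest f with faults ≤ 8 is 2.

2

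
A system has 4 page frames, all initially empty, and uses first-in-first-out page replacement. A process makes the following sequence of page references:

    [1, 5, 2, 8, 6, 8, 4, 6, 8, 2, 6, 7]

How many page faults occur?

7

1: miss, frames (1)
5: miss, frames (1 5)
2: miss, frames (1 5 2)
8: miss, frames (1 5 2 8)
6: miss, evict 1, frames (5 2 8 6)
8: hit
4: miss, evict 5, frames (2 8 6 4)
6: hit
8: hit
2: hit
6: hit
7: miss, evict 2, frames (8 6 4 7)
Page faults: 7.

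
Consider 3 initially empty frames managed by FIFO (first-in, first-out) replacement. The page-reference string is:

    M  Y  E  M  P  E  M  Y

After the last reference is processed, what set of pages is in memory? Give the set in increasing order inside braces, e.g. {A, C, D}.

M: miss, frames {M}
Y: miss, frames {M,Y}
E: miss, frames {M,Y,E}
M: hit
P: miss, evict M, frames {Y,E,P}
E: hit
M: miss, evict Y, frames {E,P,M}
Y: miss, evict E, frames {P,M,Y}

{M, P, Y}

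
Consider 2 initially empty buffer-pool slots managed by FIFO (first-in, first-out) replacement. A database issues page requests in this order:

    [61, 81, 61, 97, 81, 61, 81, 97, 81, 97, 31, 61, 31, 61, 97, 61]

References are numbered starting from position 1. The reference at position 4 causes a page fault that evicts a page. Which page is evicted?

61

pos 1: 61 → fault, frames {61}
pos 2: 81 → fault, frames {61,81}
pos 3: 61 → hit
pos 4: 97 → fault, evict 61, frames {81,97}
At position 4, page 61 is evicted.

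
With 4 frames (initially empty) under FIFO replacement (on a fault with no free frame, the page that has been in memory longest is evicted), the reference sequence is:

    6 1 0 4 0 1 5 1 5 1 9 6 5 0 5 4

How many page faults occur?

6 → fault, frames {6}
1 → fault, frames {6,1}
0 → fault, frames {6,1,0}
4 → fault, frames {6,1,0,4}
0 → hit
1 → hit
5 → fault, evict 6, frames {1,0,4,5}
1 → hit
5 → hit
1 → hit
9 → fault, evict 1, frames {0,4,5,9}
6 → fault, evict 0, frames {4,5,9,6}
5 → hit
0 → fault, evict 4, frames {5,9,6,0}
5 → hit
4 → fault, evict 5, frames {9,6,0,4}
Page faults: 9.

9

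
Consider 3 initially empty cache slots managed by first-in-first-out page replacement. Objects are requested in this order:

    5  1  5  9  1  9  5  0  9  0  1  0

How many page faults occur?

5: miss, frames (5)
1: miss, frames (5 1)
5: hit
9: miss, frames (5 1 9)
1: hit
9: hit
5: hit
0: miss, evict 5, frames (1 9 0)
9: hit
0: hit
1: hit
0: hit
Page faults: 4.

4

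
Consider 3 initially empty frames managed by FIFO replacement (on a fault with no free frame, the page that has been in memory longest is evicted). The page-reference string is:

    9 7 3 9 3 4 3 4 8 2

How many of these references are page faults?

6

9 → miss, frames {9}
7 → miss, frames {9,7}
3 → miss, frames {9,7,3}
9 → hit
3 → hit
4 → miss, evict 9, frames {7,3,4}
3 → hit
4 → hit
8 → miss, evict 7, frames {3,4,8}
2 → miss, evict 3, frames {4,8,2}
Page faults: 6.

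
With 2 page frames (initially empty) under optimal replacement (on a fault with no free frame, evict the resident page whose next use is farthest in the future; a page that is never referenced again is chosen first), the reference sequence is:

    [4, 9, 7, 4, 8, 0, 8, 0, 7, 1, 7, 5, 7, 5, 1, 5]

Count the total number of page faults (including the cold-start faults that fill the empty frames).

9

4: miss, frames [4]
9: miss, frames [4, 9]
7: miss, evict 9, frames [4, 7]
4: hit
8: miss, evict 4, frames [7, 8]
0: miss, evict 7, frames [8, 0]
8: hit
0: hit
7: miss, evict 0, frames [8, 7]
1: miss, evict 8, frames [7, 1]
7: hit
5: miss, evict 1, frames [7, 5]
7: hit
5: hit
1: miss, evict 7, frames [5, 1]
5: hit
Page faults: 9.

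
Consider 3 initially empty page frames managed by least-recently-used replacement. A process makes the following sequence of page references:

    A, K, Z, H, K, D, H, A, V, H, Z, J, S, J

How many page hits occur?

4

A → fault, frames {A}
K → fault, frames {A,K}
Z → fault, frames {A,K,Z}
H → fault, evict A, frames {K,Z,H}
K → hit
D → fault, evict Z, frames {H,K,D}
H → hit
A → fault, evict K, frames {D,H,A}
V → fault, evict D, frames {H,A,V}
H → hit
Z → fault, evict A, frames {V,H,Z}
J → fault, evict V, frames {H,Z,J}
S → fault, evict H, frames {Z,J,S}
J → hit
Hits: 4.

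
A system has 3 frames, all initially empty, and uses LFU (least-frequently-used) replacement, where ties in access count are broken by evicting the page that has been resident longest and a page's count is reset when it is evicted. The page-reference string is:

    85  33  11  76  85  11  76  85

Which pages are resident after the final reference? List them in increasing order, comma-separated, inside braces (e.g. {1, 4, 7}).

85 -> miss, frames {85}
33 -> miss, frames {85,33}
11 -> miss, frames {85,33,11}
76 -> miss, evict 85, frames {33,11,76}
85 -> miss, evict 33, frames {11,76,85}
11 -> hit
76 -> hit
85 -> hit

{11, 76, 85}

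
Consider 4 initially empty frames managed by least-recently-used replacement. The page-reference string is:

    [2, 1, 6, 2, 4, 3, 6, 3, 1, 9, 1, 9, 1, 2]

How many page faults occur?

8

2 → fault, frames {2}
1 → fault, frames {2,1}
6 → fault, frames {2,1,6}
2 → hit
4 → fault, frames {1,6,2,4}
3 → fault, evict 1, frames {6,2,4,3}
6 → hit
3 → hit
1 → fault, evict 2, frames {4,6,3,1}
9 → fault, evict 4, frames {6,3,1,9}
1 → hit
9 → hit
1 → hit
2 → fault, evict 6, frames {3,9,1,2}
Page faults: 8.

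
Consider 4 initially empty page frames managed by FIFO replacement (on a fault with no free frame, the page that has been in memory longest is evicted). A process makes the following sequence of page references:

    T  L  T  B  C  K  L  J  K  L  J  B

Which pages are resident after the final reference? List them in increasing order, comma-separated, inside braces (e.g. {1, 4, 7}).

T: fault, frames {T}
L: fault, frames {T,L}
T: hit
B: fault, frames {T,L,B}
C: fault, frames {T,L,B,C}
K: fault, evict T, frames {L,B,C,K}
L: hit
J: fault, evict L, frames {B,C,K,J}
K: hit
L: fault, evict B, frames {C,K,J,L}
J: hit
B: fault, evict C, frames {K,J,L,B}

{B, J, K, L}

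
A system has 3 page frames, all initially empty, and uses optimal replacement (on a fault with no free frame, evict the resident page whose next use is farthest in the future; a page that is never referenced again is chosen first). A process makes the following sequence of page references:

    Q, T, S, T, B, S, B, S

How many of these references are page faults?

4

Q: miss, frames (Q)
T: miss, frames (Q T)
S: miss, frames (Q T S)
T: hit
B: miss, evict T, frames (Q S B)
S: hit
B: hit
S: hit
Page faults: 4.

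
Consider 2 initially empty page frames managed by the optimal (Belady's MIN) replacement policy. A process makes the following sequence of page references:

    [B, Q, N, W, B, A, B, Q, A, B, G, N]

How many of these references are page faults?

B → miss, frames (B)
Q → miss, frames (B Q)
N → miss, evict Q, frames (B N)
W → miss, evict N, frames (B W)
B → hit
A → miss, evict W, frames (B A)
B → hit
Q → miss, evict B, frames (A Q)
A → hit
B → miss, evict Q, frames (A B)
G → miss, evict B, frames (A G)
N → miss, evict G, frames (A N)
Page faults: 9.

9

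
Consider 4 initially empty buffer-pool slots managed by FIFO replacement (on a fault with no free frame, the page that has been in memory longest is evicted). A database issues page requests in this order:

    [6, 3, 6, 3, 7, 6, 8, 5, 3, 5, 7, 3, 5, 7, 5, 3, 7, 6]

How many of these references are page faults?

6

6 -> miss, frames {6}
3 -> miss, frames {6,3}
6 -> hit
3 -> hit
7 -> miss, frames {6,3,7}
6 -> hit
8 -> miss, frames {6,3,7,8}
5 -> miss, evict 6, frames {3,7,8,5}
3 -> hit
5 -> hit
7 -> hit
3 -> hit
5 -> hit
7 -> hit
5 -> hit
3 -> hit
7 -> hit
6 -> miss, evict 3, frames {7,8,5,6}
Page faults: 6.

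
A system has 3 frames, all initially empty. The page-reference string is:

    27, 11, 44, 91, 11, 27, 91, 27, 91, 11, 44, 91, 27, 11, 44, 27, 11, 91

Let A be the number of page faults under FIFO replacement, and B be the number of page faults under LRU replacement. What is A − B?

Under FIFO: F F F F . F . . . F F F F F F . . F → 12 faults.
Under LRU: F F F F . F . . . . F . F F F . . F → 10 faults.
A − B = 12 − 10 = 2.

2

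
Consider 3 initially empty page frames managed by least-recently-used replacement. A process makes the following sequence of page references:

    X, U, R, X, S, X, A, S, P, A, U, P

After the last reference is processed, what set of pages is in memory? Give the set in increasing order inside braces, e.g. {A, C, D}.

{A, P, U}

X -> miss, frames [X]
U -> miss, frames [X, U]
R -> miss, frames [X, U, R]
X -> hit
S -> miss, evict U, frames [R, X, S]
X -> hit
A -> miss, evict R, frames [S, X, A]
S -> hit
P -> miss, evict X, frames [A, S, P]
A -> hit
U -> miss, evict S, frames [P, A, U]
P -> hit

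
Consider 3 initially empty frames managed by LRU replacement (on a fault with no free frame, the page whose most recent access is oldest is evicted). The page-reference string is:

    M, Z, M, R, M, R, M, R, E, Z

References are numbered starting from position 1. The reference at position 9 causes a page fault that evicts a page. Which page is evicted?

Z

pos 1: M -> fault, frames [M]
pos 2: Z -> fault, frames [M, Z]
pos 3: M -> hit
pos 4: R -> fault, frames [Z, M, R]
pos 5: M -> hit
pos 6: R -> hit
pos 7: M -> hit
pos 8: R -> hit
pos 9: E -> fault, evict Z, frames [M, R, E]
At position 9, page Z is evicted.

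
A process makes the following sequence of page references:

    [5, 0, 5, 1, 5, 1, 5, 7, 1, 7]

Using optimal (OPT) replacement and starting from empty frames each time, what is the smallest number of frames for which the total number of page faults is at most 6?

f=1: 10 faults
f=2: 4 faults
f=3: 4 faults
f=4: 4 faults
Smallest f with faults ≤ 6 is 2.

2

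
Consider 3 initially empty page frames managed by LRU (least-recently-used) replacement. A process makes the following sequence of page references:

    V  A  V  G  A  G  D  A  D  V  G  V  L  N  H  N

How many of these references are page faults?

V → fault, frames (V)
A → fault, frames (V A)
V → hit
G → fault, frames (A V G)
A → hit
G → hit
D → fault, evict V, frames (A G D)
A → hit
D → hit
V → fault, evict G, frames (A D V)
G → fault, evict A, frames (D V G)
V → hit
L → fault, evict D, frames (G V L)
N → fault, evict G, frames (V L N)
H → fault, evict V, frames (L N H)
N → hit
Page faults: 9.

9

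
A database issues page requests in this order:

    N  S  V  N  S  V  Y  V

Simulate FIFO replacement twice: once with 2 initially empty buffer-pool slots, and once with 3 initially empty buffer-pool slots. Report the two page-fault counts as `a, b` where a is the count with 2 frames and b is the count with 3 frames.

2 frames: F F F F F F F . → 7 faults.
3 frames: F F F . . . F . → 4 faults.
4 < 7: adding a frame reduced faults, as is typical.

7, 4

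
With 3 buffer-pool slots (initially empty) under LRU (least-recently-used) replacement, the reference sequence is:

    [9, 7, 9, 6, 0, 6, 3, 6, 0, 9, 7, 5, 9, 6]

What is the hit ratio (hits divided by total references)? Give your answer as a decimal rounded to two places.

9: fault, frames (9)
7: fault, frames (9 7)
9: hit
6: fault, frames (7 9 6)
0: fault, evict 7, frames (9 6 0)
6: hit
3: fault, evict 9, frames (0 6 3)
6: hit
0: hit
9: fault, evict 3, frames (6 0 9)
7: fault, evict 6, frames (0 9 7)
5: fault, evict 0, frames (9 7 5)
9: hit
6: fault, evict 7, frames (5 9 6)
Hits: 5 of 14 references → 5/14 = 0.3571.

0.36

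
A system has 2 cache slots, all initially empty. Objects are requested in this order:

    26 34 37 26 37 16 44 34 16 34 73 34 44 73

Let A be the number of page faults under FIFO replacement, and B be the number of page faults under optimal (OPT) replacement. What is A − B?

Under FIFO: F F F F . F F F F . F F F F → 12 faults.
Under OPT: F F F . . F F F . . F . F . → 8 faults.
A − B = 12 − 8 = 4.

4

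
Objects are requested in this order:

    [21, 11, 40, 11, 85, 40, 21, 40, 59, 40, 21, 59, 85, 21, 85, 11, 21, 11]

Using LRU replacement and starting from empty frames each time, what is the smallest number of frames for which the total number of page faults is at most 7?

4

f=1: 18 faults
f=2: 13 faults
f=3: 8 faults
f=4: 6 faults
f=5: 5 faults
Smallest f with faults ≤ 7 is 4.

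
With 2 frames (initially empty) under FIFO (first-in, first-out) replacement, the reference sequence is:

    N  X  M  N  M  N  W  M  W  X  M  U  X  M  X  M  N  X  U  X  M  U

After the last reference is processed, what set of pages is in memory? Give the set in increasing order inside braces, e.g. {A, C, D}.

N -> fault, frames (N)
X -> fault, frames (N X)
M -> fault, evict N, frames (X M)
N -> fault, evict X, frames (M N)
M -> hit
N -> hit
W -> fault, evict M, frames (N W)
M -> fault, evict N, frames (W M)
W -> hit
X -> fault, evict W, frames (M X)
M -> hit
U -> fault, evict M, frames (X U)
X -> hit
M -> fault, evict X, frames (U M)
X -> fault, evict U, frames (M X)
M -> hit
N -> fault, evict M, frames (X N)
X -> hit
U -> fault, evict X, frames (N U)
X -> fault, evict N, frames (U X)
M -> fault, evict U, frames (X M)
U -> fault, evict X, frames (M U)

{M, U}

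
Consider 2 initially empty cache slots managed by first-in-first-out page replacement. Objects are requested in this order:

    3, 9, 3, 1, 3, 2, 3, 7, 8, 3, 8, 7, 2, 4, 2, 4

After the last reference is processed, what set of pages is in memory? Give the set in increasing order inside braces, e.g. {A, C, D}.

3 -> miss, frames [3]
9 -> miss, frames [3, 9]
3 -> hit
1 -> miss, evict 3, frames [9, 1]
3 -> miss, evict 9, frames [1, 3]
2 -> miss, evict 1, frames [3, 2]
3 -> hit
7 -> miss, evict 3, frames [2, 7]
8 -> miss, evict 2, frames [7, 8]
3 -> miss, evict 7, frames [8, 3]
8 -> hit
7 -> miss, evict 8, frames [3, 7]
2 -> miss, evict 3, frames [7, 2]
4 -> miss, evict 7, frames [2, 4]
2 -> hit
4 -> hit

{2, 4}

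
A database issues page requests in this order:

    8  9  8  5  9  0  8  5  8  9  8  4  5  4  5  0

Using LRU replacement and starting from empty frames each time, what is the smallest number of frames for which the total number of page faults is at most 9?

f=1: 16 faults
f=2: 11 faults
f=3: 10 faults
f=4: 6 faults
f=5: 5 faults
Smallest f with faults ≤ 9 is 4.

4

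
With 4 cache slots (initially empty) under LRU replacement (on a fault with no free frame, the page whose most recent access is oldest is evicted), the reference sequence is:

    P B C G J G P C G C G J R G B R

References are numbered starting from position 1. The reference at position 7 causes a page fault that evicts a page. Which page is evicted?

B

pos 1: P → miss, frames (P)
pos 2: B → miss, frames (P B)
pos 3: C → miss, frames (P B C)
pos 4: G → miss, frames (P B C G)
pos 5: J → miss, evict P, frames (B C G J)
pos 6: G → hit
pos 7: P → miss, evict B, frames (C J G P)
At position 7, page B is evicted.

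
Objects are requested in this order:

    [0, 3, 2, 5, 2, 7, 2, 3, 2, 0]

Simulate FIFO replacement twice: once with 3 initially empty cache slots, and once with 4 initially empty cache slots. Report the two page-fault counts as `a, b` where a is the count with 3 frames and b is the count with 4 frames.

8, 6

3 frames: F F F F . F . F F F → 8 faults.
4 frames: F F F F . F . . . F → 6 faults.
6 < 8: adding a frame reduced faults, as is typical.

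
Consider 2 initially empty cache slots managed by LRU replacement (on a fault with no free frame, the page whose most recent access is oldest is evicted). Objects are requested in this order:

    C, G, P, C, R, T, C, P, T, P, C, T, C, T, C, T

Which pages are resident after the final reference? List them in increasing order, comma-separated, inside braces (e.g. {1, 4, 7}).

{C, T}

C: miss, frames {C}
G: miss, frames {C,G}
P: miss, evict C, frames {G,P}
C: miss, evict G, frames {P,C}
R: miss, evict P, frames {C,R}
T: miss, evict C, frames {R,T}
C: miss, evict R, frames {T,C}
P: miss, evict T, frames {C,P}
T: miss, evict C, frames {P,T}
P: hit
C: miss, evict T, frames {P,C}
T: miss, evict P, frames {C,T}
C: hit
T: hit
C: hit
T: hit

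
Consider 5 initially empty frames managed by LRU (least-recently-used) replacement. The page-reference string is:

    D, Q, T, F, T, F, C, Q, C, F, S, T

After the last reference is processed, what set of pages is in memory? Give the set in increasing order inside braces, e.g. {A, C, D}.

D: miss, frames (D)
Q: miss, frames (D Q)
T: miss, frames (D Q T)
F: miss, frames (D Q T F)
T: hit
F: hit
C: miss, frames (D Q T F C)
Q: hit
C: hit
F: hit
S: miss, evict D, frames (T Q C F S)
T: hit

{C, F, Q, S, T}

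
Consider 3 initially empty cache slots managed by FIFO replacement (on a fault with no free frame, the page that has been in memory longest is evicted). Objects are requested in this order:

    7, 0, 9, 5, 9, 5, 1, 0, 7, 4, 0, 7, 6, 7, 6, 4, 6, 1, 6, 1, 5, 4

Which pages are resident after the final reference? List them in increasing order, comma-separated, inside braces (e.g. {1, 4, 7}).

7: miss, frames [7]
0: miss, frames [7, 0]
9: miss, frames [7, 0, 9]
5: miss, evict 7, frames [0, 9, 5]
9: hit
5: hit
1: miss, evict 0, frames [9, 5, 1]
0: miss, evict 9, frames [5, 1, 0]
7: miss, evict 5, frames [1, 0, 7]
4: miss, evict 1, frames [0, 7, 4]
0: hit
7: hit
6: miss, evict 0, frames [7, 4, 6]
7: hit
6: hit
4: hit
6: hit
1: miss, evict 7, frames [4, 6, 1]
6: hit
1: hit
5: miss, evict 4, frames [6, 1, 5]
4: miss, evict 6, frames [1, 5, 4]

{1, 4, 5}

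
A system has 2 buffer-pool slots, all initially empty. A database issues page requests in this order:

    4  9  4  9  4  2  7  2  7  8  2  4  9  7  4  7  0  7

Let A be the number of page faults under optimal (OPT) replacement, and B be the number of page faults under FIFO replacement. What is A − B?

-3

Under OPT: F F . . . F F . . F . F F F . . F . → 9 faults.
Under FIFO: F F . . . F F . . F F F F F F . F F → 12 faults.
A − B = 9 − 12 = -3.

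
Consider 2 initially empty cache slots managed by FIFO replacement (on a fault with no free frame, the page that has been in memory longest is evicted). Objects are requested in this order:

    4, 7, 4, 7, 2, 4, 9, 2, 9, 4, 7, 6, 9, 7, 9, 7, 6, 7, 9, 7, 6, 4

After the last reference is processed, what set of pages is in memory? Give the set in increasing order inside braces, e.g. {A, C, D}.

{4, 6}

4 -> miss, frames {4}
7 -> miss, frames {4,7}
4 -> hit
7 -> hit
2 -> miss, evict 4, frames {7,2}
4 -> miss, evict 7, frames {2,4}
9 -> miss, evict 2, frames {4,9}
2 -> miss, evict 4, frames {9,2}
9 -> hit
4 -> miss, evict 9, frames {2,4}
7 -> miss, evict 2, frames {4,7}
6 -> miss, evict 4, frames {7,6}
9 -> miss, evict 7, frames {6,9}
7 -> miss, evict 6, frames {9,7}
9 -> hit
7 -> hit
6 -> miss, evict 9, frames {7,6}
7 -> hit
9 -> miss, evict 7, frames {6,9}
7 -> miss, evict 6, frames {9,7}
6 -> miss, evict 9, frames {7,6}
4 -> miss, evict 7, frames {6,4}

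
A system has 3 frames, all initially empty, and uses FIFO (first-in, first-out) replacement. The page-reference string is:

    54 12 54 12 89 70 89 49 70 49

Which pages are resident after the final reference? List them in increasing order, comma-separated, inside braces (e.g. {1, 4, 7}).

{49, 70, 89}

54 -> miss, frames [54]
12 -> miss, frames [54, 12]
54 -> hit
12 -> hit
89 -> miss, frames [54, 12, 89]
70 -> miss, evict 54, frames [12, 89, 70]
89 -> hit
49 -> miss, evict 12, frames [89, 70, 49]
70 -> hit
49 -> hit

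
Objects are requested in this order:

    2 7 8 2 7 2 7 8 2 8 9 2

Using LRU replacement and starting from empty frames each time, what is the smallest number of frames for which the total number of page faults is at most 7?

3

f=1: 12 faults
f=2: 9 faults
f=3: 4 faults
f=4: 4 faults
Smallest f with faults ≤ 7 is 3.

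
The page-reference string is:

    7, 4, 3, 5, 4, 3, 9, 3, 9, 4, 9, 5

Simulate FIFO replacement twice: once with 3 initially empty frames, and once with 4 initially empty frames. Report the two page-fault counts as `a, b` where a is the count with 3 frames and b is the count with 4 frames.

6, 5

3 frames: F F F F . . F . . F . . → 6 faults.
4 frames: F F F F . . F . . . . . → 5 faults.
5 < 6: adding a frame reduced faults, as is typical.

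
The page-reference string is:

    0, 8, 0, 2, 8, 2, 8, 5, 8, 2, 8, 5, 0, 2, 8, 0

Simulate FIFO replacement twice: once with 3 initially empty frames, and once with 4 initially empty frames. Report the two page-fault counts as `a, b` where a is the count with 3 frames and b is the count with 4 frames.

6, 4

3 frames: F F . F . . . F . . . . F . F . → 6 faults.
4 frames: F F . F . . . F . . . . . . . . → 4 faults.
4 < 6: adding a frame reduced faults, as is typical.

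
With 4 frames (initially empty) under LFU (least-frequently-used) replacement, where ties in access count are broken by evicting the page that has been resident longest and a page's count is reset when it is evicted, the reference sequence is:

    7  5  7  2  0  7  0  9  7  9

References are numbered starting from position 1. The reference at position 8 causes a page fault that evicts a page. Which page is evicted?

pos 1: 7 → miss, frames {7}
pos 2: 5 → miss, frames {7,5}
pos 3: 7 → hit
pos 4: 2 → miss, frames {7,5,2}
pos 5: 0 → miss, frames {7,5,2,0}
pos 6: 7 → hit
pos 7: 0 → hit
pos 8: 9 → miss, evict 5, frames {7,2,0,9}
At position 8, page 5 is evicted.

5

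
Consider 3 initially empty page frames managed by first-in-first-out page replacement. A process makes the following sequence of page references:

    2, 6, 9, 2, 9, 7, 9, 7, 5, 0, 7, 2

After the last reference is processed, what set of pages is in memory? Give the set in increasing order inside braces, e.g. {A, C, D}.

{0, 2, 5}

2 → fault, frames (2)
6 → fault, frames (2 6)
9 → fault, frames (2 6 9)
2 → hit
9 → hit
7 → fault, evict 2, frames (6 9 7)
9 → hit
7 → hit
5 → fault, evict 6, frames (9 7 5)
0 → fault, evict 9, frames (7 5 0)
7 → hit
2 → fault, evict 7, frames (5 0 2)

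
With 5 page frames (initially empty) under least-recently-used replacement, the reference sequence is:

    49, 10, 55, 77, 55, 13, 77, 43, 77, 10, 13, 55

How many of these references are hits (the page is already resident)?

6

49: fault, frames [49]
10: fault, frames [49, 10]
55: fault, frames [49, 10, 55]
77: fault, frames [49, 10, 55, 77]
55: hit
13: fault, frames [49, 10, 77, 55, 13]
77: hit
43: fault, evict 49, frames [10, 55, 13, 77, 43]
77: hit
10: hit
13: hit
55: hit
Hits: 6.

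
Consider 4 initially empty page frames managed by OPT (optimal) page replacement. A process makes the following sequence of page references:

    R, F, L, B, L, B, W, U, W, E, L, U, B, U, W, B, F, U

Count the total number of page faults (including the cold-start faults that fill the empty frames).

R → miss, frames (R)
F → miss, frames (R F)
L → miss, frames (R F L)
B → miss, frames (R F L B)
L → hit
B → hit
W → miss, evict R, frames (F L B W)
U → miss, evict F, frames (L B W U)
W → hit
E → miss, evict W, frames (L B U E)
L → hit
U → hit
B → hit
U → hit
W → miss, evict E, frames (L B U W)
B → hit
F → miss, evict W, frames (L B U F)
U → hit
Page faults: 9.

9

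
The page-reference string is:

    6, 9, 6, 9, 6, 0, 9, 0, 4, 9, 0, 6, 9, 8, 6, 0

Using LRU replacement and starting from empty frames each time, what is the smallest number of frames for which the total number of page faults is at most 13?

f=1: 16 faults
f=2: 12 faults
f=3: 7 faults
f=4: 5 faults
f=5: 5 faults
Smallest f with faults ≤ 13 is 2.

2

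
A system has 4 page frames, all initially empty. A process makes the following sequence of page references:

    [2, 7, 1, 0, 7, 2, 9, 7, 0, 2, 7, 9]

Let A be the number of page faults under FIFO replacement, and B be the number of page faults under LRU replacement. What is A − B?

Under FIFO: F F F F . . F . . F F . → 7 faults.
Under LRU: F F F F . . F . . . . . → 5 faults.
A − B = 7 − 5 = 2.

2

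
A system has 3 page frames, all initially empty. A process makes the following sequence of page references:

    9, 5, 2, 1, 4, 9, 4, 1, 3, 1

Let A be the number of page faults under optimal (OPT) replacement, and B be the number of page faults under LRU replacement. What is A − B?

-1

Under OPT: F F F F F . . . F . → 6 faults.
Under LRU: F F F F F F . . F . → 7 faults.
A − B = 6 − 7 = -1.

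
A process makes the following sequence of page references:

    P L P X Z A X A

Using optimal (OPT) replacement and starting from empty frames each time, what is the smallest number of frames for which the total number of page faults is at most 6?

2

f=1: 8 faults
f=2: 5 faults
f=3: 5 faults
f=4: 5 faults
f=5: 5 faults
Smallest f with faults ≤ 6 is 2.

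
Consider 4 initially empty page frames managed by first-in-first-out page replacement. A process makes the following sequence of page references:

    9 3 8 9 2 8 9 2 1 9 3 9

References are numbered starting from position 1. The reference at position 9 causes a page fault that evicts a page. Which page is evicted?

pos 1: 9: fault, frames {9}
pos 2: 3: fault, frames {9,3}
pos 3: 8: fault, frames {9,3,8}
pos 4: 9: hit
pos 5: 2: fault, frames {9,3,8,2}
pos 6: 8: hit
pos 7: 9: hit
pos 8: 2: hit
pos 9: 1: fault, evict 9, frames {3,8,2,1}
At position 9, page 9 is evicted.

9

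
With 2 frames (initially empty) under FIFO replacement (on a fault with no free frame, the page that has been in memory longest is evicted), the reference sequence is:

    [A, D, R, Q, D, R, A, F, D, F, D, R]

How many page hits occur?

2

A -> fault, frames [A]
D -> fault, frames [A, D]
R -> fault, evict A, frames [D, R]
Q -> fault, evict D, frames [R, Q]
D -> fault, evict R, frames [Q, D]
R -> fault, evict Q, frames [D, R]
A -> fault, evict D, frames [R, A]
F -> fault, evict R, frames [A, F]
D -> fault, evict A, frames [F, D]
F -> hit
D -> hit
R -> fault, evict F, frames [D, R]
Hits: 2.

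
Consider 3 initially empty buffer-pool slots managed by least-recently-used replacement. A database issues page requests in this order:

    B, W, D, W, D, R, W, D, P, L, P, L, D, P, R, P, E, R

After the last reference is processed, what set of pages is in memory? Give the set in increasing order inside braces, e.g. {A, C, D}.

B: miss, frames {B}
W: miss, frames {B,W}
D: miss, frames {B,W,D}
W: hit
D: hit
R: miss, evict B, frames {W,D,R}
W: hit
D: hit
P: miss, evict R, frames {W,D,P}
L: miss, evict W, frames {D,P,L}
P: hit
L: hit
D: hit
P: hit
R: miss, evict L, frames {D,P,R}
P: hit
E: miss, evict D, frames {R,P,E}
R: hit

{E, P, R}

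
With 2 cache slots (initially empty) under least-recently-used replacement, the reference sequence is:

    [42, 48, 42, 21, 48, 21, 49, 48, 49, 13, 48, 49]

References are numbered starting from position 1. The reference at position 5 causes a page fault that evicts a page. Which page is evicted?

pos 1: 42 -> miss, frames (42)
pos 2: 48 -> miss, frames (42 48)
pos 3: 42 -> hit
pos 4: 21 -> miss, evict 48, frames (42 21)
pos 5: 48 -> miss, evict 42, frames (21 48)
At position 5, page 42 is evicted.

42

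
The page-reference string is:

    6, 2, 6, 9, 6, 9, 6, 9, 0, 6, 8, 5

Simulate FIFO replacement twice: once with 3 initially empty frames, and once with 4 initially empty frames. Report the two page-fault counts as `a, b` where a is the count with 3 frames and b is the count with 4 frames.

3 frames: F F . F . . . . F F F F → 7 faults.
4 frames: F F . F . . . . F . F F → 6 faults.
6 < 7: adding a frame reduced faults, as is typical.

7, 6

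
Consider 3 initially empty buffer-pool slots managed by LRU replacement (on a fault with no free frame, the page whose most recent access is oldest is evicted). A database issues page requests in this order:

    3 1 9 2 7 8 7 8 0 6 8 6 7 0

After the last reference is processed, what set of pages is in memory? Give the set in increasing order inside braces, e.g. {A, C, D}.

3 -> miss, frames (3)
1 -> miss, frames (3 1)
9 -> miss, frames (3 1 9)
2 -> miss, evict 3, frames (1 9 2)
7 -> miss, evict 1, frames (9 2 7)
8 -> miss, evict 9, frames (2 7 8)
7 -> hit
8 -> hit
0 -> miss, evict 2, frames (7 8 0)
6 -> miss, evict 7, frames (8 0 6)
8 -> hit
6 -> hit
7 -> miss, evict 0, frames (8 6 7)
0 -> miss, evict 8, frames (6 7 0)

{0, 6, 7}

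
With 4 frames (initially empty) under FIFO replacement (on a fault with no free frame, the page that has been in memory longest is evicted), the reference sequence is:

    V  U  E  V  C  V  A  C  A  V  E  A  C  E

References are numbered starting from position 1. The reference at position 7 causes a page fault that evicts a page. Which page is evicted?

V

pos 1: V -> miss, frames [V]
pos 2: U -> miss, frames [V, U]
pos 3: E -> miss, frames [V, U, E]
pos 4: V -> hit
pos 5: C -> miss, frames [V, U, E, C]
pos 6: V -> hit
pos 7: A -> miss, evict V, frames [U, E, C, A]
At position 7, page V is evicted.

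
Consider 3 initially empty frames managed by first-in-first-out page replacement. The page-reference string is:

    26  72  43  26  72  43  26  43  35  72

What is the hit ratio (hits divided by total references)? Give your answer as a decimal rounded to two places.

0.60

26 → fault, frames [26]
72 → fault, frames [26, 72]
43 → fault, frames [26, 72, 43]
26 → hit
72 → hit
43 → hit
26 → hit
43 → hit
35 → fault, evict 26, frames [72, 43, 35]
72 → hit
Hits: 6 of 10 references → 6/10 = 0.6000.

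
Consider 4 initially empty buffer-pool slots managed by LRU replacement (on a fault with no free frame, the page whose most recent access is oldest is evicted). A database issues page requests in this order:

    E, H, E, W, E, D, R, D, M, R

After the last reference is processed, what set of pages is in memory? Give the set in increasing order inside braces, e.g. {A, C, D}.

E → miss, frames {E}
H → miss, frames {E,H}
E → hit
W → miss, frames {H,E,W}
E → hit
D → miss, frames {H,W,E,D}
R → miss, evict H, frames {W,E,D,R}
D → hit
M → miss, evict W, frames {E,R,D,M}
R → hit

{D, E, M, R}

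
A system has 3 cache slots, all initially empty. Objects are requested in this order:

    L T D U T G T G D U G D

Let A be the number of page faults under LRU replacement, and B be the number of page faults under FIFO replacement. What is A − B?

Under LRU: F F F F . F . . F F . . → 7 faults.
Under FIFO: F F F F . F F . F F F . → 9 faults.
A − B = 7 − 9 = -2.

-2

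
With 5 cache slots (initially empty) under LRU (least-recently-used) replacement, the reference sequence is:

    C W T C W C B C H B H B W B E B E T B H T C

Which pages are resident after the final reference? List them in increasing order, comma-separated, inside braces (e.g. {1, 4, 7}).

C: miss, frames [C]
W: miss, frames [C, W]
T: miss, frames [C, W, T]
C: hit
W: hit
C: hit
B: miss, frames [T, W, C, B]
C: hit
H: miss, frames [T, W, B, C, H]
B: hit
H: hit
B: hit
W: hit
B: hit
E: miss, evict T, frames [C, H, W, B, E]
B: hit
E: hit
T: miss, evict C, frames [H, W, B, E, T]
B: hit
H: hit
T: hit
C: miss, evict W, frames [E, B, H, T, C]

{B, C, E, H, T}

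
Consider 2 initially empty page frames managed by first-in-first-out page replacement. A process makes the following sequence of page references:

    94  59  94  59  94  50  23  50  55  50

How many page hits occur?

4

94 → miss, frames (94)
59 → miss, frames (94 59)
94 → hit
59 → hit
94 → hit
50 → miss, evict 94, frames (59 50)
23 → miss, evict 59, frames (50 23)
50 → hit
55 → miss, evict 50, frames (23 55)
50 → miss, evict 23, frames (55 50)
Hits: 4.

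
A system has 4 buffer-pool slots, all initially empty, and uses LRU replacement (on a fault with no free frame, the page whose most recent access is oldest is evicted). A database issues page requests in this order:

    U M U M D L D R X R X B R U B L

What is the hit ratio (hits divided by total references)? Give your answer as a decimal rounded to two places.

U: miss, frames {U}
M: miss, frames {U,M}
U: hit
M: hit
D: miss, frames {U,M,D}
L: miss, frames {U,M,D,L}
D: hit
R: miss, evict U, frames {M,L,D,R}
X: miss, evict M, frames {L,D,R,X}
R: hit
X: hit
B: miss, evict L, frames {D,R,X,B}
R: hit
U: miss, evict D, frames {X,B,R,U}
B: hit
L: miss, evict X, frames {R,U,B,L}
Hits: 7 of 16 references → 7/16 = 0.4375.

0.44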